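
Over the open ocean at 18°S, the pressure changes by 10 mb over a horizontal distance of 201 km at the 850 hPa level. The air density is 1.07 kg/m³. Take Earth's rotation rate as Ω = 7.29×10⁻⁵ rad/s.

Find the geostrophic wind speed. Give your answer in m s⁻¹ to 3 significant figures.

103 m s⁻¹

Coriolis parameter at 18°S:
f = 2Ω sin φ = 2 × 7.29×10⁻⁵ × sin 18° = 4.51×10⁻⁵ s⁻¹
Pressure gradient: |∂P/∂n| = 1000 Pa / 201000 m = 4.98×10⁻³ Pa/m
Geostrophic balance (pressure-gradient force = Coriolis force):
V_g = (1/(fρ)) |∂P/∂n| = 4.98×10⁻³ / (4.51×10⁻⁵ × 1.07) = 103 m/s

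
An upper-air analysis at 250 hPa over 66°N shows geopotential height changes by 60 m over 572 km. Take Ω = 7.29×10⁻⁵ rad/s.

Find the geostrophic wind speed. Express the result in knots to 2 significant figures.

15 knots

Coriolis parameter at 66°N:
f = 2Ω sin φ = 2 × 7.29×10⁻⁵ × sin 66° = 1.33×10⁻⁴ s⁻¹
Height gradient: |∂Z/∂n| = 60 m / 572000 m = 1.05×10⁻⁴
On a pressure surface, geostrophic balance gives V_g = (g/f)|∂Z/∂n|:
V_g = 9.81 × 1.05×10⁻⁴ / 1.33×10⁻⁴ = 7.73 m/s
Converting: 7.73 m/s × 1.944 = 15 knots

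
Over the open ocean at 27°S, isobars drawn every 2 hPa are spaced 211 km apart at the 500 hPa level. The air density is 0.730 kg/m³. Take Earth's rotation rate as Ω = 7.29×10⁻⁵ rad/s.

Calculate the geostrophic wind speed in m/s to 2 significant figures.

20 m/s

Coriolis parameter at 27°S:
f = 2Ω sin φ = 2 × 7.29×10⁻⁵ × sin 27° = 6.62×10⁻⁵ s⁻¹
Pressure gradient: |∂P/∂n| = 200 Pa / 211000 m = 9.48×10⁻⁴ Pa/m
Geostrophic balance (pressure-gradient force = Coriolis force):
V_g = (1/(fρ)) |∂P/∂n| = 9.48×10⁻⁴ / (6.62×10⁻⁵ × 0.730) = 19.6 m/s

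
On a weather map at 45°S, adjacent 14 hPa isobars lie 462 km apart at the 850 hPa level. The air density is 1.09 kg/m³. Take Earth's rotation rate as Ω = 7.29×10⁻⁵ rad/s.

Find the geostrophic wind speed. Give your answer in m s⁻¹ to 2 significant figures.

27 m s⁻¹

Coriolis parameter at 45°S:
f = 2Ω sin φ = 2 × 7.29×10⁻⁵ × sin 45° = 1.03×10⁻⁴ s⁻¹
Pressure gradient: |∂P/∂n| = 1400 Pa / 462000 m = 3.03×10⁻³ Pa/m
Geostrophic balance (pressure-gradient force = Coriolis force):
V_g = (1/(fρ)) |∂P/∂n| = 3.03×10⁻³ / (1.03×10⁻⁴ × 1.09) = 27.0 m/s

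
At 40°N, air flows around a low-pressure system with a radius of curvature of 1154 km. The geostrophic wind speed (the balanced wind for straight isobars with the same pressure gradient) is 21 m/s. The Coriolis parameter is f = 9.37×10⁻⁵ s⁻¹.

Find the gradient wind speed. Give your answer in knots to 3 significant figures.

Around a low, centrifugal force acts outward with Coriolis, so pressure-gradient force balances both:
(1/ρ)|∂P/∂n| = fV + V²/R  →  V² + fR·V − fR·V_g = 0
With fR = 9.37×10⁻⁵ × 1154×10³ m = 108 m/s:
V = [−fR + √((fR)² + 4 fR V_g)]/2 = [−108 + √(108² + 4×108×21)]/2 = 18 m/s
Subgeostrophic (V < V_g = 21 m/s), as expected around a low.
Converting: 18 m/s × 1.944 = 35.0 knots

35.0 knots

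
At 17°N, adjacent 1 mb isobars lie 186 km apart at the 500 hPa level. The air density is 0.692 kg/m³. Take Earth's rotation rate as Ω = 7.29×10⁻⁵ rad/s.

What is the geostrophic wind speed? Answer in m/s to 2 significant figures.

Coriolis parameter at 17°N:
f = 2Ω sin φ = 2 × 7.29×10⁻⁵ × sin 17° = 4.26×10⁻⁵ s⁻¹
Pressure gradient: |∂P/∂n| = 100 Pa / 186000 m = 5.38×10⁻⁴ Pa/m
Geostrophic balance (pressure-gradient force = Coriolis force):
V_g = (1/(fρ)) |∂P/∂n| = 5.38×10⁻⁴ / (4.26×10⁻⁵ × 0.692) = 18.2 m/s

18 m/s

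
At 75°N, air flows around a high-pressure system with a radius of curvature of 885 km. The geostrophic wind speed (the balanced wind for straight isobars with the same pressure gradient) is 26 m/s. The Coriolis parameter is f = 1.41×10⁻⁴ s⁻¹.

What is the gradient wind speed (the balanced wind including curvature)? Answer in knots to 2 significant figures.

Around a high, pressure-gradient force acts outward with centrifugal, so Coriolis balances both:
fV = (1/ρ)|∂P/∂n| + V²/R  →  V² − fR·V + fR·V_g = 0
With fR = 1.41×10⁻⁴ × 885×10³ m = 125 m/s:
V = [fR − √((fR)² − 4 fR V_g)]/2 = [125 − √(125² − 4×125×26)]/2 = 36.9 m/s
Supergeostrophic (V > V_g = 26 m/s), as expected around a high.
Converting: 36.9 m/s × 1.944 = 72 knots

72 knots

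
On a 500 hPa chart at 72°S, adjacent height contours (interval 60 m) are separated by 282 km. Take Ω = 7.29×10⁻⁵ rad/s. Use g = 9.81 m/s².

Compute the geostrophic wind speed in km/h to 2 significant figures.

54 km/h

Coriolis parameter at 72°S:
f = 2Ω sin φ = 2 × 7.29×10⁻⁵ × sin 72° = 1.39×10⁻⁴ s⁻¹
Height gradient: |∂Z/∂n| = 60 m / 282000 m = 2.13×10⁻⁴
On a pressure surface, geostrophic balance gives V_g = (g/f)|∂Z/∂n|:
V_g = 9.81 × 2.13×10⁻⁴ / 1.39×10⁻⁴ = 15.1 m/s
Converting: 15.1 m/s × 3.6 = 54 km/h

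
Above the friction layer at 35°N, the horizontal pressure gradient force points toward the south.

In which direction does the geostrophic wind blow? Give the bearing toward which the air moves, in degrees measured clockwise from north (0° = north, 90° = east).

270°

The pressure-gradient force points toward the south (bearing 180°).
Geostrophic balance: in the Northern Hemisphere the Coriolis force deflects motion to the right, so the geostrophic wind blows 90° to the right of the pressure-gradient force (low pressure on the left).
Rotating 180° by 90° clockwise gives 270° — the wind blows toward the west.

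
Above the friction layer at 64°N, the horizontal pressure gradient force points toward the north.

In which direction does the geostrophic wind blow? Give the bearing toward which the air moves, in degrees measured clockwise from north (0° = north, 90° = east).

The pressure-gradient force points toward the north (bearing 000°).
Geostrophic balance: in the Northern Hemisphere the Coriolis force deflects motion to the right, so the geostrophic wind blows 90° to the right of the pressure-gradient force (low pressure on the left).
Rotating 000° by 90° clockwise gives 090° — the wind blows toward the east.

090°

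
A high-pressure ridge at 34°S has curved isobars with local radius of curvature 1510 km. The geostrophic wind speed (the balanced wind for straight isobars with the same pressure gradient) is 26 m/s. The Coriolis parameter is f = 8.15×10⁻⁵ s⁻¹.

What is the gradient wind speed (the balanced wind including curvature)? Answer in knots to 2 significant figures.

73 knots

Around a high, pressure-gradient force acts outward with centrifugal, so Coriolis balances both:
fV = (1/ρ)|∂P/∂n| + V²/R  →  V² − fR·V + fR·V_g = 0
With fR = 8.15×10⁻⁵ × 1510×10³ m = 123 m/s:
V = [fR − √((fR)² − 4 fR V_g)]/2 = [123 − √(123² − 4×123×26)]/2 = 37.3 m/s
Supergeostrophic (V > V_g = 26 m/s), as expected around a high.
Converting: 37.3 m/s × 1.944 = 73 knots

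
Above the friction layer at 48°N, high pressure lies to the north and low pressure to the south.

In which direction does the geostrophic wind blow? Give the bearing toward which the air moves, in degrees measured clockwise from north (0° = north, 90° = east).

The pressure-gradient force points toward the south (bearing 180°).
Geostrophic balance: in the Northern Hemisphere the Coriolis force deflects motion to the right, so the geostrophic wind blows 90° to the right of the pressure-gradient force (low pressure on the left).
Rotating 180° by 90° clockwise gives 270° — the wind blows toward the west.

270°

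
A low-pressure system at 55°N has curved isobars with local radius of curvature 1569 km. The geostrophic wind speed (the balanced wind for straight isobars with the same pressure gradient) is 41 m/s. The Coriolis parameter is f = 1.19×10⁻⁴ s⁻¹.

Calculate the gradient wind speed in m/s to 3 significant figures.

Around a low, centrifugal force acts outward with Coriolis, so pressure-gradient force balances both:
(1/ρ)|∂P/∂n| = fV + V²/R  →  V² + fR·V − fR·V_g = 0
With fR = 1.19×10⁻⁴ × 1569×10³ m = 187 m/s:
V = [−fR + √((fR)² + 4 fR V_g)]/2 = [−187 + √(187² + 4×187×41)]/2 = 34.6 m/s
Subgeostrophic (V < V_g = 41 m/s), as expected around a low.

34.6 m/s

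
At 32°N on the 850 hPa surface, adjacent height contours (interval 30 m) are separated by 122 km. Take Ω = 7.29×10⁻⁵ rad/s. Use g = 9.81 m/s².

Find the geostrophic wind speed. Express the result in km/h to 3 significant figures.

112 km/h

Coriolis parameter at 32°N:
f = 2Ω sin φ = 2 × 7.29×10⁻⁵ × sin 32° = 7.73×10⁻⁵ s⁻¹
Height gradient: |∂Z/∂n| = 30 m / 122000 m = 2.46×10⁻⁴
On a pressure surface, geostrophic balance gives V_g = (g/f)|∂Z/∂n|:
V_g = 9.81 × 2.46×10⁻⁴ / 7.73×10⁻⁵ = 31.2 m/s
Converting: 31.2 m/s × 3.6 = 112 km/h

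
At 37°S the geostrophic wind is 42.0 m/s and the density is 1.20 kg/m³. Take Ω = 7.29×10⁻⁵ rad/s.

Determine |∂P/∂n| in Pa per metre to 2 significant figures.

4.4×10⁻³ Pa/m

Coriolis parameter at 37°S:
f = 2Ω sin φ = 2 × 7.29×10⁻⁵ × sin 37° = 8.77×10⁻⁵ s⁻¹
Geostrophic balance rearranged: |∂P/∂n| = f ρ V_g
|∂P/∂n| = 8.77×10⁻⁵ × 1.20 × 42.0 = 4.42×10⁻³ Pa/m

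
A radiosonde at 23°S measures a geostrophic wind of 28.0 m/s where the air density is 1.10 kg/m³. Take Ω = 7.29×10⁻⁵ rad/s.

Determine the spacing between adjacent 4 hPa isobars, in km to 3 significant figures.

Coriolis parameter at 23°S:
f = 2Ω sin φ = 2 × 7.29×10⁻⁵ × sin 23° = 5.70×10⁻⁵ s⁻¹
Geostrophic balance rearranged: |∂P/∂n| = f ρ V_g
|∂P/∂n| = 5.70×10⁻⁵ × 1.10 × 28.0 = 1.75×10⁻³ Pa/m
Isobar spacing: Δn = ΔP/|∂P/∂n| = 400 Pa / 1.75×10⁻³ Pa/m = 227968 m ≈ 228 km

228 km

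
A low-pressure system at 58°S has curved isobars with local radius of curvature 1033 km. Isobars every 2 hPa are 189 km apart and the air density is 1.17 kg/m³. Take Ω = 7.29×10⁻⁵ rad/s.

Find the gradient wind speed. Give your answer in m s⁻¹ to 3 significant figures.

6.94 m s⁻¹

Coriolis parameter at 58°S:
f = 2Ω sin φ = 2 × 7.29×10⁻⁵ × sin 58° = 1.24×10⁻⁴ s⁻¹
Pressure gradient: |∂P/∂n| = 200 Pa / 189000 m = 1.06×10⁻³ Pa/m
Geostrophic speed: V_g = |∂P/∂n|/(fρ) = 1.06×10⁻³/(1.24×10⁻⁴ × 1.17) = 7.31 m/s
Around a low, centrifugal force acts outward with Coriolis, so pressure-gradient force balances both:
(1/ρ)|∂P/∂n| = fV + V²/R  →  V² + fR·V − fR·V_g = 0
With fR = 1.24×10⁻⁴ × 1033×10³ m = 128 m/s:
V = [−fR + √((fR)² + 4 fR V_g)]/2 = [−128 + √(128² + 4×128×7.31)]/2 = 6.94 m/s
Subgeostrophic (V < V_g = 7.31 m/s), as expected around a low.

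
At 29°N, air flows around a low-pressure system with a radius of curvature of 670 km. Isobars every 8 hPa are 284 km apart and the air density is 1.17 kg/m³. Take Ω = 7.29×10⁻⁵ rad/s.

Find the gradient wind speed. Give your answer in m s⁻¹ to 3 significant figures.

22.9 m s⁻¹

Coriolis parameter at 29°N:
f = 2Ω sin φ = 2 × 7.29×10⁻⁵ × sin 29° = 7.07×10⁻⁵ s⁻¹
Pressure gradient: |∂P/∂n| = 800 Pa / 284000 m = 2.82×10⁻³ Pa/m
Geostrophic speed: V_g = |∂P/∂n|/(fρ) = 2.82×10⁻³/(7.07×10⁻⁵ × 1.17) = 34.1 m/s
Around a low, centrifugal force acts outward with Coriolis, so pressure-gradient force balances both:
(1/ρ)|∂P/∂n| = fV + V²/R  →  V² + fR·V − fR·V_g = 0
With fR = 7.07×10⁻⁵ × 670×10³ m = 47.4 m/s:
V = [−fR + √((fR)² + 4 fR V_g)]/2 = [−47.4 + √(47.4² + 4×47.4×34.1)]/2 = 22.9 m/s
Subgeostrophic (V < V_g = 34.1 m/s), as expected around a low.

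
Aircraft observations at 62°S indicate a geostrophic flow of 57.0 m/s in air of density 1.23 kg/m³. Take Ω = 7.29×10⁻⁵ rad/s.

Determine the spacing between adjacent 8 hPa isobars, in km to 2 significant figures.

89 km

Coriolis parameter at 62°S:
f = 2Ω sin φ = 2 × 7.29×10⁻⁵ × sin 62° = 1.29×10⁻⁴ s⁻¹
Geostrophic balance rearranged: |∂P/∂n| = f ρ V_g
|∂P/∂n| = 1.29×10⁻⁴ × 1.23 × 57.0 = 9.03×10⁻³ Pa/m
Isobar spacing: Δn = ΔP/|∂P/∂n| = 800 Pa / 9.03×10⁻³ Pa/m = 88638 m ≈ 89 km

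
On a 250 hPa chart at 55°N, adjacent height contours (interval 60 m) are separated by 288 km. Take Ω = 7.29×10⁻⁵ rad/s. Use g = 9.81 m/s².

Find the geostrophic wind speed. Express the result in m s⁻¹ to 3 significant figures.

17.1 m s⁻¹

Coriolis parameter at 55°N:
f = 2Ω sin φ = 2 × 7.29×10⁻⁵ × sin 55° = 1.19×10⁻⁴ s⁻¹
Height gradient: |∂Z/∂n| = 60 m / 288000 m = 2.08×10⁻⁴
On a pressure surface, geostrophic balance gives V_g = (g/f)|∂Z/∂n|:
V_g = 9.81 × 2.08×10⁻⁴ / 1.19×10⁻⁴ = 17.1 m/s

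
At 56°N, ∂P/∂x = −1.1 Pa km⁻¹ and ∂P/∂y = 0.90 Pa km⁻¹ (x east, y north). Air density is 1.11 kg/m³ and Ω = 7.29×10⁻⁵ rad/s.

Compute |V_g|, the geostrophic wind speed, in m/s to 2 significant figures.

11 m/s

Coriolis parameter at 56°N:
f = 2Ω sin φ = 2 × 7.29×10⁻⁵ × sin 56° = 1.21×10⁻⁴ s⁻¹
Component geostrophic relations (x east, y north):
u_g = −(1/(fρ)) ∂P/∂y,  v_g = (1/(fρ)) ∂P/∂x
u_g = −(0.90×10⁻³)/(1.21×10⁻⁴ × 1.11) = −6.71 m/s;  v_g = (−1.1×10⁻³)/(1.21×10⁻⁴ × 1.11) = −8.20 m/s
|V_g| = √(u_g² + v_g²) = 10.6 m/s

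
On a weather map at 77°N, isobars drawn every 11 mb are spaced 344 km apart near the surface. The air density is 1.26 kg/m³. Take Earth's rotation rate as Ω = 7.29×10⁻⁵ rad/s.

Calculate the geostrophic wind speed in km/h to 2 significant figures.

Coriolis parameter at 77°N:
f = 2Ω sin φ = 2 × 7.29×10⁻⁵ × sin 77° = 1.42×10⁻⁴ s⁻¹
Pressure gradient: |∂P/∂n| = 1100 Pa / 344000 m = 3.20×10⁻³ Pa/m
Geostrophic balance (pressure-gradient force = Coriolis force):
V_g = (1/(fρ)) |∂P/∂n| = 3.20×10⁻³ / (1.42×10⁻⁴ × 1.26) = 17.9 m/s
Converting: 17.9 m/s × 3.6 = 64 km/h

64 km/h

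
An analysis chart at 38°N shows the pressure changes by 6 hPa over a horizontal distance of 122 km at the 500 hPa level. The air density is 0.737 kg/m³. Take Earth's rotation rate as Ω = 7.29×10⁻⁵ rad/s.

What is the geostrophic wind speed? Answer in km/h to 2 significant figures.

270 km/h

Coriolis parameter at 38°N:
f = 2Ω sin φ = 2 × 7.29×10⁻⁵ × sin 38° = 8.98×10⁻⁵ s⁻¹
Pressure gradient: |∂P/∂n| = 600 Pa / 122000 m = 4.92×10⁻³ Pa/m
Geostrophic balance (pressure-gradient force = Coriolis force):
V_g = (1/(fρ)) |∂P/∂n| = 4.92×10⁻³ / (8.98×10⁻⁵ × 0.737) = 74.3 m/s
Converting: 74.3 m/s × 3.6 = 270 km/h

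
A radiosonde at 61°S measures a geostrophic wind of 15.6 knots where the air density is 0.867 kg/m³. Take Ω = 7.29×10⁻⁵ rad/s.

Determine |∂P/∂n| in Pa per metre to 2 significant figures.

Coriolis parameter at 61°S:
f = 2Ω sin φ = 2 × 7.29×10⁻⁵ × sin 61° = 1.28×10⁻⁴ s⁻¹
Wind speed in SI: 15.6 knots = 8.03 m/s
Geostrophic balance rearranged: |∂P/∂n| = f ρ V_g
|∂P/∂n| = 1.28×10⁻⁴ × 0.867 × 8.03 = 8.87×10⁻⁴ Pa/m

8.9×10⁻⁴ Pa/m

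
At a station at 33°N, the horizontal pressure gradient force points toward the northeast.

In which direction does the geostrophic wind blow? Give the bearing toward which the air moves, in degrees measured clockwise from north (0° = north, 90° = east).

The pressure-gradient force points toward the northeast (bearing 045°).
Geostrophic balance: in the Northern Hemisphere the Coriolis force deflects motion to the right, so the geostrophic wind blows 90° to the right of the pressure-gradient force (low pressure on the left).
Rotating 045° by 90° clockwise gives 135° — the wind blows toward the southeast.

135°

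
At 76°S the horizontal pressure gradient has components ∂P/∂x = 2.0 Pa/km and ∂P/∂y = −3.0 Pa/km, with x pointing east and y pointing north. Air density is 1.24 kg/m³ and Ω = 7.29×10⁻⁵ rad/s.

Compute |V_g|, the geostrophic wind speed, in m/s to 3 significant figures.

Coriolis parameter at 76°S:
f = 2Ω sin φ = 2 × 7.29×10⁻⁵ × sin 76° = 1.41×10⁻⁴ s⁻¹
In the Southern Hemisphere f is negative: f = −1.41×10⁻⁴ s⁻¹.
Component geostrophic relations (x east, y north):
u_g = −(1/(fρ)) ∂P/∂y,  v_g = (1/(fρ)) ∂P/∂x
u_g = −(−3.0×10⁻³)/(−1.41×10⁻⁴ × 1.24) = −17.1 m/s;  v_g = (2.0×10⁻³)/(−1.41×10⁻⁴ × 1.24) = −11.4 m/s
|V_g| = √(u_g² + v_g²) = 20.6 m/s

20.6 m/s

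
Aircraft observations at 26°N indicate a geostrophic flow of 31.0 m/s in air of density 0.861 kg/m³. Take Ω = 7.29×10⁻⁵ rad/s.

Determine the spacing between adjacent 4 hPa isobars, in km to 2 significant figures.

Coriolis parameter at 26°N:
f = 2Ω sin φ = 2 × 7.29×10⁻⁵ × sin 26° = 6.39×10⁻⁵ s⁻¹
Geostrophic balance rearranged: |∂P/∂n| = f ρ V_g
|∂P/∂n| = 6.39×10⁻⁵ × 0.861 × 31.0 = 1.71×10⁻³ Pa/m
Isobar spacing: Δn = ΔP/|∂P/∂n| = 400 Pa / 1.71×10⁻³ Pa/m = 234475 m ≈ 230 km

230 km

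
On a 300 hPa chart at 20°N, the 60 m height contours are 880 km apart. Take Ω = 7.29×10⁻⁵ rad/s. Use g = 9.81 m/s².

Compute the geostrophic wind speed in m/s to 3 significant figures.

Coriolis parameter at 20°N:
f = 2Ω sin φ = 2 × 7.29×10⁻⁵ × sin 20° = 4.99×10⁻⁵ s⁻¹
Height gradient: |∂Z/∂n| = 60 m / 880000 m = 6.82×10⁻⁵
On a pressure surface, geostrophic balance gives V_g = (g/f)|∂Z/∂n|:
V_g = 9.81 × 6.82×10⁻⁵ / 4.99×10⁻⁵ = 13.4 m/s

13.4 m/s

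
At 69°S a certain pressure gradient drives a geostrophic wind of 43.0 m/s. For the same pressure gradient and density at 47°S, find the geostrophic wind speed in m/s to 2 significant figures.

55 m/s

With the same pressure gradient and density, V_g ∝ 1/f ∝ 1/sin φ.
V₂ = V₁ · sin φ₁ / sin φ₂ = 43.0 × sin 69° / sin 47°
V₂ = 43.0 × 0.9336/0.7314 = 55 m/s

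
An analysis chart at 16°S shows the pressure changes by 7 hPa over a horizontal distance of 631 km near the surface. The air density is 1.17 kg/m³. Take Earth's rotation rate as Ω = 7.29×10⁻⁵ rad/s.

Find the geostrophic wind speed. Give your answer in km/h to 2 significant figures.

85 km/h

Coriolis parameter at 16°S:
f = 2Ω sin φ = 2 × 7.29×10⁻⁵ × sin 16° = 4.02×10⁻⁵ s⁻¹
Pressure gradient: |∂P/∂n| = 700 Pa / 631000 m = 1.11×10⁻³ Pa/m
Geostrophic balance (pressure-gradient force = Coriolis force):
V_g = (1/(fρ)) |∂P/∂n| = 1.11×10⁻³ / (4.02×10⁻⁵ × 1.17) = 23.6 m/s
Converting: 23.6 m/s × 3.6 = 85 km/h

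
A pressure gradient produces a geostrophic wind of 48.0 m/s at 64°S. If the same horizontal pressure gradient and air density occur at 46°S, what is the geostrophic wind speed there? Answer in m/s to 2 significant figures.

60 m/s

With the same pressure gradient and density, V_g ∝ 1/f ∝ 1/sin φ.
V₂ = V₁ · sin φ₁ / sin φ₂ = 48.0 × sin 64° / sin 46°
V₂ = 48.0 × 0.8988/0.7193 = 60 m/s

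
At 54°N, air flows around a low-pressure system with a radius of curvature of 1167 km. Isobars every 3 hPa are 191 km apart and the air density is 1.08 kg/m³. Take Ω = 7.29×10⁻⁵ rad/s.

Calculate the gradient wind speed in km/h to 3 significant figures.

41.0 km/h

Coriolis parameter at 54°N:
f = 2Ω sin φ = 2 × 7.29×10⁻⁵ × sin 54° = 1.18×10⁻⁴ s⁻¹
Pressure gradient: |∂P/∂n| = 300 Pa / 191000 m = 1.57×10⁻³ Pa/m
Geostrophic speed: V_g = |∂P/∂n|/(fρ) = 1.57×10⁻³/(1.18×10⁻⁴ × 1.08) = 12.3 m/s
Around a low, centrifugal force acts outward with Coriolis, so pressure-gradient force balances both:
(1/ρ)|∂P/∂n| = fV + V²/R  →  V² + fR·V − fR·V_g = 0
With fR = 1.18×10⁻⁴ × 1167×10³ m = 138 m/s:
V = [−fR + √((fR)² + 4 fR V_g)]/2 = [−138 + √(138² + 4×138×12.3)]/2 = 11.4 m/s
Subgeostrophic (V < V_g = 12.3 m/s), as expected around a low.
Converting: 11.4 m/s × 3.6 = 41.0 km/h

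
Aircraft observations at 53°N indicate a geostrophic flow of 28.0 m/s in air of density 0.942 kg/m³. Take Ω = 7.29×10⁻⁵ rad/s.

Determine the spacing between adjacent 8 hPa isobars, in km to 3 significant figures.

Coriolis parameter at 53°N:
f = 2Ω sin φ = 2 × 7.29×10⁻⁵ × sin 53° = 1.16×10⁻⁴ s⁻¹
Geostrophic balance rearranged: |∂P/∂n| = f ρ V_g
|∂P/∂n| = 1.16×10⁻⁴ × 0.942 × 28.0 = 3.07×10⁻³ Pa/m
Isobar spacing: Δn = ΔP/|∂P/∂n| = 800 Pa / 3.07×10⁻³ Pa/m = 260480 m ≈ 260 km

260 km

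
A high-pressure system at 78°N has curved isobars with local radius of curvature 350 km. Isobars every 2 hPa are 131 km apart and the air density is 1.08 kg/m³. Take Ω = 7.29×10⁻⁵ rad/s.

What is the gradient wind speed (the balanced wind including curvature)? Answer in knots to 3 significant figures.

26.5 knots

Coriolis parameter at 78°N:
f = 2Ω sin φ = 2 × 7.29×10⁻⁵ × sin 78° = 1.43×10⁻⁴ s⁻¹
Pressure gradient: |∂P/∂n| = 200 Pa / 131000 m = 1.53×10⁻³ Pa/m
Geostrophic speed: V_g = |∂P/∂n|/(fρ) = 1.53×10⁻³/(1.43×10⁻⁴ × 1.08) = 9.91 m/s
Around a high, pressure-gradient force acts outward with centrifugal, so Coriolis balances both:
fV = (1/ρ)|∂P/∂n| + V²/R  →  V² − fR·V + fR·V_g = 0
With fR = 1.43×10⁻⁴ × 350×10³ m = 49.9 m/s:
V = [fR − √((fR)² − 4 fR V_g)]/2 = [49.9 − √(49.9² − 4×49.9×9.91)]/2 = 13.6 m/s
Supergeostrophic (V > V_g = 9.91 m/s), as expected around a high.
Converting: 13.6 m/s × 1.944 = 26.5 knots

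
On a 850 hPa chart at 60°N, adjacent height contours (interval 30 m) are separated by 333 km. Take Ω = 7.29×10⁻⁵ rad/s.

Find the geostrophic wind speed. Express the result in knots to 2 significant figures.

Coriolis parameter at 60°N:
f = 2Ω sin φ = 2 × 7.29×10⁻⁵ × sin 60° = 1.26×10⁻⁴ s⁻¹
Height gradient: |∂Z/∂n| = 30 m / 333000 m = 9.01×10⁻⁵
On a pressure surface, geostrophic balance gives V_g = (g/f)|∂Z/∂n|:
V_g = 9.81 × 9.01×10⁻⁵ / 1.26×10⁻⁴ = 7.00 m/s
Converting: 7.00 m/s × 1.944 = 14 knots

14 knots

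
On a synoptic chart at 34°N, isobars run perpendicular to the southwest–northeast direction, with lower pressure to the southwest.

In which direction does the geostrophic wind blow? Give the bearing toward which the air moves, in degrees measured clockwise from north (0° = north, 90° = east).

315°

The pressure-gradient force points toward the southwest (bearing 225°).
Geostrophic balance: in the Northern Hemisphere the Coriolis force deflects motion to the right, so the geostrophic wind blows 90° to the right of the pressure-gradient force (low pressure on the left).
Rotating 225° by 90° clockwise gives 315° — the wind blows toward the northwest.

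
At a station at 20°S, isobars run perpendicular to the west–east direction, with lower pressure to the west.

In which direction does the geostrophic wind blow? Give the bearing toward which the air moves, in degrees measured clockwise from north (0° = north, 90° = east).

180°

The pressure-gradient force points toward the west (bearing 270°).
Geostrophic balance: in the Southern Hemisphere the Coriolis force deflects motion to the left, so the geostrophic wind blows 90° to the left of the pressure-gradient force (low pressure on the right).
Rotating 270° by 90° counterclockwise gives 180° — the wind blows toward the south.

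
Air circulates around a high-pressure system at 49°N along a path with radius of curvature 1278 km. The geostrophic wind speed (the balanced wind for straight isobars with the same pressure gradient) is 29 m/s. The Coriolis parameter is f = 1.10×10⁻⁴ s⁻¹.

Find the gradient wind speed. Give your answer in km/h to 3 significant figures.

147 km/h

Around a high, pressure-gradient force acts outward with centrifugal, so Coriolis balances both:
fV = (1/ρ)|∂P/∂n| + V²/R  →  V² − fR·V + fR·V_g = 0
With fR = 1.10×10⁻⁴ × 1278×10³ m = 141 m/s:
V = [fR − √((fR)² − 4 fR V_g)]/2 = [141 − √(141² − 4×141×29)]/2 = 40.9 m/s
Supergeostrophic (V > V_g = 29 m/s), as expected around a high.
Converting: 40.9 m/s × 3.6 = 147 km/h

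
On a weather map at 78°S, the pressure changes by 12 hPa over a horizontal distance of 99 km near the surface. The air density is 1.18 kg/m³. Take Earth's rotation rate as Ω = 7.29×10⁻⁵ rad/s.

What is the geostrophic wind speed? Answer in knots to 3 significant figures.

140 knots

Coriolis parameter at 78°S:
f = 2Ω sin φ = 2 × 7.29×10⁻⁵ × sin 78° = 1.43×10⁻⁴ s⁻¹
Pressure gradient: |∂P/∂n| = 1200 Pa / 99000 m = 1.21×10⁻² Pa/m
Geostrophic balance (pressure-gradient force = Coriolis force):
V_g = (1/(fρ)) |∂P/∂n| = 1.21×10⁻² / (1.43×10⁻⁴ × 1.18) = 72.0 m/s
Converting: 72.0 m/s × 1.944 = 140 knots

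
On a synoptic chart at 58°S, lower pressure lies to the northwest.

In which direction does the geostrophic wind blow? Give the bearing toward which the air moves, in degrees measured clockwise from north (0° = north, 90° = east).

225°

The pressure-gradient force points toward the northwest (bearing 315°).
Geostrophic balance: in the Southern Hemisphere the Coriolis force deflects motion to the left, so the geostrophic wind blows 90° to the left of the pressure-gradient force (low pressure on the right).
Rotating 315° by 90° counterclockwise gives 225° — the wind blows toward the southwest.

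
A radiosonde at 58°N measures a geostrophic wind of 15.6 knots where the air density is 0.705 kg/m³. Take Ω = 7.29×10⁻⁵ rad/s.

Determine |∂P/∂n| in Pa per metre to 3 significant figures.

Coriolis parameter at 58°N:
f = 2Ω sin φ = 2 × 7.29×10⁻⁵ × sin 58° = 1.24×10⁻⁴ s⁻¹
Wind speed in SI: 15.6 knots = 8.03 m/s
Geostrophic balance rearranged: |∂P/∂n| = f ρ V_g
|∂P/∂n| = 1.24×10⁻⁴ × 0.705 × 8.03 = 7.00×10⁻⁴ Pa/m

7.00×10⁻⁴ Pa/m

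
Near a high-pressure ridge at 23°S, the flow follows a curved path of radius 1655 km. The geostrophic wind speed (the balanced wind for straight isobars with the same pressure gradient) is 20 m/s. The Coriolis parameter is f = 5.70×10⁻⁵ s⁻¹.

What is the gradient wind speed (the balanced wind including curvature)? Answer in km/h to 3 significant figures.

104 km/h

Around a high, pressure-gradient force acts outward with centrifugal, so Coriolis balances both:
fV = (1/ρ)|∂P/∂n| + V²/R  →  V² − fR·V + fR·V_g = 0
With fR = 5.70×10⁻⁵ × 1655×10³ m = 94.3 m/s:
V = [fR − √((fR)² − 4 fR V_g)]/2 = [94.3 − √(94.3² − 4×94.3×20)]/2 = 28.8 m/s
Supergeostrophic (V > V_g = 20 m/s), as expected around a high.
Converting: 28.8 m/s × 3.6 = 104 km/h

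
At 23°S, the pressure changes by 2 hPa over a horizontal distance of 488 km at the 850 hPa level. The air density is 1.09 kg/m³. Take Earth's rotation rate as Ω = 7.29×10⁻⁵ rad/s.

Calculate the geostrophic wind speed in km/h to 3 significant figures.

23.8 km/h

Coriolis parameter at 23°S:
f = 2Ω sin φ = 2 × 7.29×10⁻⁵ × sin 23° = 5.70×10⁻⁵ s⁻¹
Pressure gradient: |∂P/∂n| = 200 Pa / 488000 m = 4.10×10⁻⁴ Pa/m
Geostrophic balance (pressure-gradient force = Coriolis force):
V_g = (1/(fρ)) |∂P/∂n| = 4.10×10⁻⁴ / (5.70×10⁻⁵ × 1.09) = 6.60 m/s
Converting: 6.60 m/s × 3.6 = 23.8 km/h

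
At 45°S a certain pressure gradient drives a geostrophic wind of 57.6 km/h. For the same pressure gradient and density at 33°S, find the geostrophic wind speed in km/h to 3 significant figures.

With the same pressure gradient and density, V_g ∝ 1/f ∝ 1/sin φ.
V₂ = V₁ · sin φ₁ / sin φ₂ = 57.6 × sin 45° / sin 33°
V₂ = 57.6 × 0.7071/0.5446 = 74.8 km/h

74.8 km/h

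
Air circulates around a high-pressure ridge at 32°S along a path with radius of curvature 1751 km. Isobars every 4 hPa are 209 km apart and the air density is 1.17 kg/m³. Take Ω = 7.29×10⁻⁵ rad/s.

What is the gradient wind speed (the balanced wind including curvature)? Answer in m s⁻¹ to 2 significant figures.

Coriolis parameter at 32°S:
f = 2Ω sin φ = 2 × 7.29×10⁻⁵ × sin 32° = 7.73×10⁻⁵ s⁻¹
Pressure gradient: |∂P/∂n| = 400 Pa / 209000 m = 1.91×10⁻³ Pa/m
Geostrophic speed: V_g = |∂P/∂n|/(fρ) = 1.91×10⁻³/(7.73×10⁻⁵ × 1.17) = 21.2 m/s
Around a high, pressure-gradient force acts outward with centrifugal, so Coriolis balances both:
fV = (1/ρ)|∂P/∂n| + V²/R  →  V² − fR·V + fR·V_g = 0
With fR = 7.73×10⁻⁵ × 1751×10³ m = 135 m/s:
V = [fR − √((fR)² − 4 fR V_g)]/2 = [135 − √(135² − 4×135×21.2)]/2 = 26.3 m/s
Supergeostrophic (V > V_g = 21.2 m/s), as expected around a high.

26 m s⁻¹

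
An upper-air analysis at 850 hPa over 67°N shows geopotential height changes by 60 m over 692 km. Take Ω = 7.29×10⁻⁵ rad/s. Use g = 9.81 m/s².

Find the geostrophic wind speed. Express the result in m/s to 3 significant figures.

6.34 m/s

Coriolis parameter at 67°N:
f = 2Ω sin φ = 2 × 7.29×10⁻⁵ × sin 67° = 1.34×10⁻⁴ s⁻¹
Height gradient: |∂Z/∂n| = 60 m / 692000 m = 8.67×10⁻⁵
On a pressure surface, geostrophic balance gives V_g = (g/f)|∂Z/∂n|:
V_g = 9.81 × 8.67×10⁻⁵ / 1.34×10⁻⁴ = 6.34 m/s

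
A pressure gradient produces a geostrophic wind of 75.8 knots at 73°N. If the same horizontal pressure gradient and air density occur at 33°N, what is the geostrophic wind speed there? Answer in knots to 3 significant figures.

With the same pressure gradient and density, V_g ∝ 1/f ∝ 1/sin φ.
V₂ = V₁ · sin φ₁ / sin φ₂ = 75.8 × sin 73° / sin 33°
V₂ = 75.8 × 0.9563/0.5446 = 133 knots

133 knots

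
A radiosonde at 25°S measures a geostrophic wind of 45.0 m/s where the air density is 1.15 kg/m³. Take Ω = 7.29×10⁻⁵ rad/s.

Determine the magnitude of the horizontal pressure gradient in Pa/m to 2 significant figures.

3.2×10⁻³ Pa/m

Coriolis parameter at 25°S:
f = 2Ω sin φ = 2 × 7.29×10⁻⁵ × sin 25° = 6.16×10⁻⁵ s⁻¹
Geostrophic balance rearranged: |∂P/∂n| = f ρ V_g
|∂P/∂n| = 6.16×10⁻⁵ × 1.15 × 45.0 = 3.19×10⁻³ Pa/m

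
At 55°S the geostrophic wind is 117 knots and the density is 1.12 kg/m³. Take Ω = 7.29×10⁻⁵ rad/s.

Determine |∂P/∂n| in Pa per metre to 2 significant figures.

Coriolis parameter at 55°S:
f = 2Ω sin φ = 2 × 7.29×10⁻⁵ × sin 55° = 1.19×10⁻⁴ s⁻¹
Wind speed in SI: 117 knots = 60.2 m/s
Geostrophic balance rearranged: |∂P/∂n| = f ρ V_g
|∂P/∂n| = 1.19×10⁻⁴ × 1.12 × 60.2 = 8.05×10⁻³ Pa/m

8.1×10⁻³ Pa/m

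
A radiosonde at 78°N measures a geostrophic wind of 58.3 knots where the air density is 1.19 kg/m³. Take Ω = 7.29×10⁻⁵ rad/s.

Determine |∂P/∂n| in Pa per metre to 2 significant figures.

5.1×10⁻³ Pa/m

Coriolis parameter at 78°N:
f = 2Ω sin φ = 2 × 7.29×10⁻⁵ × sin 78° = 1.43×10⁻⁴ s⁻¹
Wind speed in SI: 58.3 knots = 30.0 m/s
Geostrophic balance rearranged: |∂P/∂n| = f ρ V_g
|∂P/∂n| = 1.43×10⁻⁴ × 1.19 × 30.0 = 5.09×10⁻³ Pa/m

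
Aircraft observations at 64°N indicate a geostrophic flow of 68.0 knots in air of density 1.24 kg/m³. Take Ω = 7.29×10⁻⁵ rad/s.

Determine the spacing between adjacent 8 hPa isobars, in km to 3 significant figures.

Coriolis parameter at 64°N:
f = 2Ω sin φ = 2 × 7.29×10⁻⁵ × sin 64° = 1.31×10⁻⁴ s⁻¹
Wind speed in SI: 68.0 knots = 35.0 m/s
Geostrophic balance rearranged: |∂P/∂n| = f ρ V_g
|∂P/∂n| = 1.31×10⁻⁴ × 1.24 × 35.0 = 5.68×10⁻³ Pa/m
Isobar spacing: Δn = ΔP/|∂P/∂n| = 800 Pa / 5.68×10⁻³ Pa/m = 140735 m ≈ 141 km

141 km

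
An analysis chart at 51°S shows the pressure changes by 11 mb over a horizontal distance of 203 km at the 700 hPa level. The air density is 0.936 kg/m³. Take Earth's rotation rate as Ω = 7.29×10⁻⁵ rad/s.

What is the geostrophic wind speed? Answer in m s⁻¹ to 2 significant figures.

51 m s⁻¹

Coriolis parameter at 51°S:
f = 2Ω sin φ = 2 × 7.29×10⁻⁵ × sin 51° = 1.13×10⁻⁴ s⁻¹
Pressure gradient: |∂P/∂n| = 1100 Pa / 203000 m = 5.42×10⁻³ Pa/m
Geostrophic balance (pressure-gradient force = Coriolis force):
V_g = (1/(fρ)) |∂P/∂n| = 5.42×10⁻³ / (1.13×10⁻⁴ × 0.936) = 51.1 m/s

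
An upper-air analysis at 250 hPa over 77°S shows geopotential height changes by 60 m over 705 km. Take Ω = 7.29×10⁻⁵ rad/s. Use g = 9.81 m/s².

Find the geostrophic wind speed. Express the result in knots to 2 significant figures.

Coriolis parameter at 77°S:
f = 2Ω sin φ = 2 × 7.29×10⁻⁵ × sin 77° = 1.42×10⁻⁴ s⁻¹
Height gradient: |∂Z/∂n| = 60 m / 705000 m = 8.51×10⁻⁵
On a pressure surface, geostrophic balance gives V_g = (g/f)|∂Z/∂n|:
V_g = 9.81 × 8.51×10⁻⁵ / 1.42×10⁻⁴ = 5.88 m/s
Converting: 5.88 m/s × 1.944 = 11 knots

11 knots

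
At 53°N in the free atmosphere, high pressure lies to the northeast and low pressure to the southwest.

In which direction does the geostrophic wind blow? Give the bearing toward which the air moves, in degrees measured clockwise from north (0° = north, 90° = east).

315°

The pressure-gradient force points toward the southwest (bearing 225°).
Geostrophic balance: in the Northern Hemisphere the Coriolis force deflects motion to the right, so the geostrophic wind blows 90° to the right of the pressure-gradient force (low pressure on the left).
Rotating 225° by 90° clockwise gives 315° — the wind blows toward the northwest.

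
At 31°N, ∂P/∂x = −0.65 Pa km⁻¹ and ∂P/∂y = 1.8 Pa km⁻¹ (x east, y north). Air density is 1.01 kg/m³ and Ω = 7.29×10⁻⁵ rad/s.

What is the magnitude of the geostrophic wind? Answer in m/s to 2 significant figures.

25 m/s

Coriolis parameter at 31°N:
f = 2Ω sin φ = 2 × 7.29×10⁻⁵ × sin 31° = 7.51×10⁻⁵ s⁻¹
Component geostrophic relations (x east, y north):
u_g = −(1/(fρ)) ∂P/∂y,  v_g = (1/(fρ)) ∂P/∂x
u_g = −(1.8×10⁻³)/(7.51×10⁻⁵ × 1.01) = −23.7 m/s;  v_g = (−0.65×10⁻³)/(7.51×10⁻⁵ × 1.01) = −8.57 m/s
|V_g| = √(u_g² + v_g²) = 25.2 m/s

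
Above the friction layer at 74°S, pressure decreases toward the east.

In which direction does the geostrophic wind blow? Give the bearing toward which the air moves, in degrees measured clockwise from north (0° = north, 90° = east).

The pressure-gradient force points toward the east (bearing 090°).
Geostrophic balance: in the Southern Hemisphere the Coriolis force deflects motion to the left, so the geostrophic wind blows 90° to the left of the pressure-gradient force (low pressure on the right).
Rotating 090° by 90° counterclockwise gives 000° — the wind blows toward the north.

000°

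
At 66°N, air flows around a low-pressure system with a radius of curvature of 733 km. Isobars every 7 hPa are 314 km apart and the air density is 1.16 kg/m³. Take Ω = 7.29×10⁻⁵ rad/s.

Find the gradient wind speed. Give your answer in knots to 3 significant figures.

Coriolis parameter at 66°N:
f = 2Ω sin φ = 2 × 7.29×10⁻⁵ × sin 66° = 1.33×10⁻⁴ s⁻¹
Pressure gradient: |∂P/∂n| = 700 Pa / 314000 m = 2.23×10⁻³ Pa/m
Geostrophic speed: V_g = |∂P/∂n|/(fρ) = 2.23×10⁻³/(1.33×10⁻⁴ × 1.16) = 14.4 m/s
Around a low, centrifugal force acts outward with Coriolis, so pressure-gradient force balances both:
(1/ρ)|∂P/∂n| = fV + V²/R  →  V² + fR·V − fR·V_g = 0
With fR = 1.33×10⁻⁴ × 733×10³ m = 97.6 m/s:
V = [−fR + √((fR)² + 4 fR V_g)]/2 = [−97.6 + √(97.6² + 4×97.6×14.4)]/2 = 12.8 m/s
Subgeostrophic (V < V_g = 14.4 m/s), as expected around a low.
Converting: 12.8 m/s × 1.944 = 24.8 knots

24.8 knots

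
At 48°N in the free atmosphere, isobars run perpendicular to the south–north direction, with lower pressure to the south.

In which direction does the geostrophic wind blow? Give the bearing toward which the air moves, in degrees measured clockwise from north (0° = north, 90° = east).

270°

The pressure-gradient force points toward the south (bearing 180°).
Geostrophic balance: in the Northern Hemisphere the Coriolis force deflects motion to the right, so the geostrophic wind blows 90° to the right of the pressure-gradient force (low pressure on the left).
Rotating 180° by 90° clockwise gives 270° — the wind blows toward the west.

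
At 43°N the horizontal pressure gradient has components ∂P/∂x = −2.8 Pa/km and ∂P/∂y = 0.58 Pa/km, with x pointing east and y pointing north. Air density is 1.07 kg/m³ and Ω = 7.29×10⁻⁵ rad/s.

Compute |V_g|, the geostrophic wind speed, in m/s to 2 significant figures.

27 m/s

Coriolis parameter at 43°N:
f = 2Ω sin φ = 2 × 7.29×10⁻⁵ × sin 43° = 9.94×10⁻⁵ s⁻¹
Component geostrophic relations (x east, y north):
u_g = −(1/(fρ)) ∂P/∂y,  v_g = (1/(fρ)) ∂P/∂x
u_g = −(0.58×10⁻³)/(9.94×10⁻⁵ × 1.07) = −5.45 m/s;  v_g = (−2.8×10⁻³)/(9.94×10⁻⁵ × 1.07) = −26.3 m/s
|V_g| = √(u_g² + v_g²) = 26.9 m/s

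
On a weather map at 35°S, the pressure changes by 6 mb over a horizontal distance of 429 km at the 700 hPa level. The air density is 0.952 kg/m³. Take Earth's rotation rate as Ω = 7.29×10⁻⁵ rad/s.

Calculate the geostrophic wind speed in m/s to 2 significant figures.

18 m/s

Coriolis parameter at 35°S:
f = 2Ω sin φ = 2 × 7.29×10⁻⁵ × sin 35° = 8.36×10⁻⁵ s⁻¹
Pressure gradient: |∂P/∂n| = 600 Pa / 429000 m = 1.40×10⁻³ Pa/m
Geostrophic balance (pressure-gradient force = Coriolis force):
V_g = (1/(fρ)) |∂P/∂n| = 1.40×10⁻³ / (8.36×10⁻⁵ × 0.952) = 17.6 m/s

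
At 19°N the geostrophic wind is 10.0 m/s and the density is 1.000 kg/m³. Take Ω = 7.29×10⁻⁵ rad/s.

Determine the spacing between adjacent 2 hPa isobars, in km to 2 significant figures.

Coriolis parameter at 19°N:
f = 2Ω sin φ = 2 × 7.29×10⁻⁵ × sin 19° = 4.75×10⁻⁵ s⁻¹
Geostrophic balance rearranged: |∂P/∂n| = f ρ V_g
|∂P/∂n| = 4.75×10⁻⁵ × 1.000 × 10.0 = 4.75×10⁻⁴ Pa/m
Isobar spacing: Δn = ΔP/|∂P/∂n| = 200 Pa / 4.75×10⁻⁴ Pa/m = 421338 m ≈ 420 km

420 km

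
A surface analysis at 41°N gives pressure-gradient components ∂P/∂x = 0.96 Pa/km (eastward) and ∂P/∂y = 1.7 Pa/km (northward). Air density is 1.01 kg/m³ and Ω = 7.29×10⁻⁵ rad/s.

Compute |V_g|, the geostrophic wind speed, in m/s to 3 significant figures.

20.2 m/s

Coriolis parameter at 41°N:
f = 2Ω sin φ = 2 × 7.29×10⁻⁵ × sin 41° = 9.57×10⁻⁵ s⁻¹
Component geostrophic relations (x east, y north):
u_g = −(1/(fρ)) ∂P/∂y,  v_g = (1/(fρ)) ∂P/∂x
u_g = −(1.7×10⁻³)/(9.57×10⁻⁵ × 1.01) = −17.6 m/s;  v_g = (0.96×10⁻³)/(9.57×10⁻⁵ × 1.01) = 9.94 m/s
|V_g| = √(u_g² + v_g²) = 20.2 m/s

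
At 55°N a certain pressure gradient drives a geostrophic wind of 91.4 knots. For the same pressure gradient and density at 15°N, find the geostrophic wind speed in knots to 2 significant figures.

290 knots

With the same pressure gradient and density, V_g ∝ 1/f ∝ 1/sin φ.
V₂ = V₁ · sin φ₁ / sin φ₂ = 91.4 × sin 55° / sin 15°
V₂ = 91.4 × 0.8192/0.2588 = 290 knots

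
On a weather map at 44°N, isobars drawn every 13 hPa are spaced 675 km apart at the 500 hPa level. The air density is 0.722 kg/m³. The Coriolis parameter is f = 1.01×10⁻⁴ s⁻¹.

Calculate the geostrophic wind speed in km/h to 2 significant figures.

Pressure gradient: |∂P/∂n| = 1300 Pa / 675000 m = 1.93×10⁻³ Pa/m
Geostrophic balance (pressure-gradient force = Coriolis force):
V_g = (1/(fρ)) |∂P/∂n| = 1.93×10⁻³ / (1.01×10⁻⁴ × 0.722) = 26.4 m/s
Converting: 26.4 m/s × 3.6 = 95 km/h

95 km/h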